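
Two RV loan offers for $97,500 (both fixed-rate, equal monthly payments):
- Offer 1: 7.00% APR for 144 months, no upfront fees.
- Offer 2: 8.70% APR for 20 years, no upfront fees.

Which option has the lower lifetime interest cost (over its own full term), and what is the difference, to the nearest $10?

Offer 1: monthly rate = 7%/12 = 0.0058333; payment = 97,500 × 0.0058333 / (1 − (1+0.0058333)^−144) = $1,002.67.
Total interest on Offer 1 = 144 × $1,002.67 − $97,500 = $46,884.48.
Offer 2: monthly rate = 8.7%/12 = 0.0072500; payment = 97,500 × 0.0072500 / (1 − (1+0.0072500)^−240) = $858.51.
Total interest on Offer 2 = 240 × $858.51 − $97,500 = $108,542.40.
Offer 1 is lower by $61,657.92.

Offer 1 by $61,660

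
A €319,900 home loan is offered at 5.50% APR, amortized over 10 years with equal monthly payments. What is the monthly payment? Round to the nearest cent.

€3,471.76

At 5.50% the monthly rate is 0.0045833, so the payment is 319,900 × 0.0045833 / (1 − 1.0045833^−120) = €3,471.76.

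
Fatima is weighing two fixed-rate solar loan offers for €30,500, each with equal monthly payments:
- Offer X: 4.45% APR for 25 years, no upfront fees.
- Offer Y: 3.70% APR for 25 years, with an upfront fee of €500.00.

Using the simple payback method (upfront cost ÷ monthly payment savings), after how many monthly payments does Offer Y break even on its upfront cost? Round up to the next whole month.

40 months

Offer X: at 4.45% the monthly rate is 0.0037083, so the payment is 30,500 × 0.0037083 / (1 − 1.0037083^−300) = €168.66.
Offer Y: at 3.70% the monthly rate is 0.0030833, so the payment is 30,500 × 0.0030833 / (1 − 1.0030833^−300) = €155.98.
Monthly savings = €168.66 − €155.98 = €12.68.
Break-even = €500.00 / €12.68 = 39.43 → 40 months.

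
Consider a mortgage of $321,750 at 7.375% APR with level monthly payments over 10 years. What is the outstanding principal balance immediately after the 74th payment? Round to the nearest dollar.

With monthly rate i = 7.375%/12 = 0.0061458, the balance after k of n payments is P · [(1+i)^n − (1+i)^k] / [(1+i)^n − 1].
(1+0.0061458)^120 = 2.08598876 and (1+0.0061458)^74 = 1.57365325, so the balance is 321,750 × (2.08598876 − 1.57365325) / (2.08598876 − 1) = $151,791.58.

$151,792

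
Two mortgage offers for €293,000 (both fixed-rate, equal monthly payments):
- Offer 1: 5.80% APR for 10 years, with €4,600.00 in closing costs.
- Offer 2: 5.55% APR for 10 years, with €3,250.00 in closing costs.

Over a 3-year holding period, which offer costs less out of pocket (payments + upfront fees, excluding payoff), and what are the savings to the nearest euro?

Offer 2 by €2,663

Offer 1: at 5.80% the monthly rate is 0.0048333, so the payment is 293,000 × 0.0048333 / (1 − 1.0048333^−120) = €3,223.55.
Offer 2: at 5.55% the monthly rate is 0.0046250, so the payment is 293,000 × 0.0046250 / (1 − 1.0046250^−120) = €3,187.08.
Over 36 months: Offer 1 costs 36 × €3,223.55 + €4,600.00 = €120,647.80; Offer 2 costs 36 × €3,187.08 + €3,250.00 = €117,984.88.
Offer 2 is cheaper by €120,647.80 − €117,984.88 = €2,662.92.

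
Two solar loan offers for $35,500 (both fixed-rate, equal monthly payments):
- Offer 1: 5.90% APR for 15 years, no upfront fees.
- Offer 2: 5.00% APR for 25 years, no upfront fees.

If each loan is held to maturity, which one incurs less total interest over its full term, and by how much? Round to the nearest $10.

Offer 1: at 5.90% the monthly rate is 0.0049167, so the payment is 35,500 × 0.0049167 / (1 − 1.0049167^−180) = $297.65.
Total interest on Offer 1 = 180 × $297.65 − $35,500 = $18,077.00.
Offer 2: at 5.00% the monthly rate is 0.0041667, so the payment is 35,500 × 0.0041667 / (1 − 1.0041667^−300) = $207.53.
Total interest on Offer 2 = 300 × $207.53 − $35,500 = $26,759.00.
Offer 1 is lower by $8,682.00.

Offer 1 by $8,680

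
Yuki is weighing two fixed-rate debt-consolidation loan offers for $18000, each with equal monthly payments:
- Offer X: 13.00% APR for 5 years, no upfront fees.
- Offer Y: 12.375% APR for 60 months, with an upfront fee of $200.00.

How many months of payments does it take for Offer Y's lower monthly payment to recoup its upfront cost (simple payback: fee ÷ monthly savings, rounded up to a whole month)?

35 months

Offer X: monthly rate = 13%/12 = 0.0108333; payment = 18,000 × 0.0108333 / (1 − (1+0.0108333)^−60) = $409.56.
Offer Y: at 12.375% the monthly rate is 0.0103125, so the payment is 18,000 × 0.0103125 / (1 − 1.0103125^−60) = $403.82.
Monthly savings = $409.56 − $403.82 = $5.74.
Break-even = $200.00 / $5.74 = 34.84 → 35 months.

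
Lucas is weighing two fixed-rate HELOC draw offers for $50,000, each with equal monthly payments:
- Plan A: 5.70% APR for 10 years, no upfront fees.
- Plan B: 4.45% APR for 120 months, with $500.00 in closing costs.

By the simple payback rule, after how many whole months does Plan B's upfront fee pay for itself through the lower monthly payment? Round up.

Plan A: monthly rate = 5.7%/12 = 0.0047500; payment = 50,000 × 0.0047500 / (1 − (1+0.0047500)^−120) = $547.60.
Plan B: monthly rate = 4.45%/12 = 0.0037083; payment = 50,000 × 0.0037083 / (1 − (1+0.0037083)^−120) = $516.99.
Monthly savings = $547.60 − $516.99 = $30.61.
Break-even = $500.00 / $30.61 = 16.33 → 17 months.

17 months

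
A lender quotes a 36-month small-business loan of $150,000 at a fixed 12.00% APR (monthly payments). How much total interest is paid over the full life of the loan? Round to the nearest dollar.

$29,357

At 12.00% the monthly rate is 0.0100000, so the payment is 150,000 × 0.0100000 / (1 − 1.0100000^−36) = $4,982.15.
Total paid = 36 × $4,982.15 = $179,357.40; interest = $179,357.40 − $150,000 = $29,357.40.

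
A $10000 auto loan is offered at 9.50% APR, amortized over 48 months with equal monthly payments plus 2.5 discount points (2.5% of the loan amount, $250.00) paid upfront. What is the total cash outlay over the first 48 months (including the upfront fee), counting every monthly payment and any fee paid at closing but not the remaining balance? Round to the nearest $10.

$12,310

Monthly rate = 9.5%/12 = 0.0079167; payment = 10,000 × 0.0079167 / (1 − (1+0.0079167)^−48) = $251.23.
Total outlay = 48 × $251.23 + $250.00 = $12,309.04.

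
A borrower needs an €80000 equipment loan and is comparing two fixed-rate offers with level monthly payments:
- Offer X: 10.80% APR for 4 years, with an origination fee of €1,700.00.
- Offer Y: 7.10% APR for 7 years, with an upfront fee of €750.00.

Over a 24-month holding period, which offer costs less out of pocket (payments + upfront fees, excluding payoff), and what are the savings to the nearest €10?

Offer X: at 10.80% the monthly rate is 0.0090000, so the payment is 80,000 × 0.0090000 / (1 − 1.0090000^−48) = €2,059.88.
Offer Y: at 7.10% the monthly rate is 0.0059167, so the payment is 80,000 × 0.0059167 / (1 − 1.0059167^−84) = €1,211.33.
Over 24 months: Offer X costs 24 × €2,059.88 + €1,700.00 = €51,137.12; Offer Y costs 24 × €1,211.33 + €750.00 = €29,821.92.
Offer Y is cheaper by €51,137.12 − €29,821.92 = €21,315.20.

Offer Y by €21,320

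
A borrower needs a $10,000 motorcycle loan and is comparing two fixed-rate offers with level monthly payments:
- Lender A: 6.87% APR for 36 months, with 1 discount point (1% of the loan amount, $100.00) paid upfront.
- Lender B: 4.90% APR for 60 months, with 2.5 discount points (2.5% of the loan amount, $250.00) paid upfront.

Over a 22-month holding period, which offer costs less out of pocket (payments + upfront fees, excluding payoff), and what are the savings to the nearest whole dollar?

Lender B by $2,488

Lender A: at 6.87% the monthly rate is 0.0057250, so the payment is 10,000 × 0.0057250 / (1 − 1.0057250^−36) = $308.18.
Lender B: at 4.90% the monthly rate is 0.0040833, so the payment is 10,000 × 0.0040833 / (1 − 1.0040833^−60) = $188.25.
Over 22 months: Lender A costs 22 × $308.18 + $100.00 = $6,879.96; Lender B costs 22 × $188.25 + $250.00 = $4,391.50.
Lender B is cheaper by $6,879.96 − $4,391.50 = $2,488.46.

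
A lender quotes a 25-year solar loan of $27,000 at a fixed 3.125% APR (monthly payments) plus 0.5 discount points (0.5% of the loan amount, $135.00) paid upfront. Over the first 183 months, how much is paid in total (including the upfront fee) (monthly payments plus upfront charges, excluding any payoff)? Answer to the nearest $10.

Monthly rate = 3.125%/12 = 0.0026042; payment = 27,000 × 0.0026042 / (1 − (1+0.0026042)^−300) = $129.80.
Total outlay = 183 × $129.80 + $135.00 = $23,888.40.

$23,890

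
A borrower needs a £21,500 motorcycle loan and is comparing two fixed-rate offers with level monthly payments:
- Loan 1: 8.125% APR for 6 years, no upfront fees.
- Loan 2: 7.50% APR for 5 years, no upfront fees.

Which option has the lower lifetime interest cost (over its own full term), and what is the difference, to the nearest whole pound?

Loan 2 by £1,387

Loan 1: monthly rate = 8.125%/12 = 0.0067708; payment = 21,500 × 0.0067708 / (1 − (1+0.0067708)^−72) = £378.28.
Total interest on Loan 1 = 72 × £378.28 − £21,500 = £5,736.16.
Loan 2: at 7.50% the monthly rate is 0.0062500, so the payment is 21,500 × 0.0062500 / (1 − 1.0062500^−60) = £430.82.
Total interest on Loan 2 = 60 × £430.82 − £21,500 = £4,349.20.
Loan 2 is lower by £1,386.96.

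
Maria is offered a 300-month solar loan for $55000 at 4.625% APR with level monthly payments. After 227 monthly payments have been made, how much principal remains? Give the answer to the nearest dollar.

$19,668

With monthly rate i = 4.625%/12 = 0.0038542, the balance after k of n payments is P · [(1+i)^n − (1+i)^k] / [(1+i)^n − 1].
(1+0.0038542)^300 = 3.17093824 and (1+0.0038542)^227 = 2.39459510, so the balance is 55,000 × (3.17093824 − 2.39459510) / (3.17093824 − 1) = $19,668.40.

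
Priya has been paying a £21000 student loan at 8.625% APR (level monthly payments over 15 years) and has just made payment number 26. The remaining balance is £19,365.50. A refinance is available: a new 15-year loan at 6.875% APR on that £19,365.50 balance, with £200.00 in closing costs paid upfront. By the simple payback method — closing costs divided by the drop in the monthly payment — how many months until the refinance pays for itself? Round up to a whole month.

Current payment = 21,000 × 8.625%/12 / (1 − (1+0.0071875)^−180) = £208.34.
Refinanced payment = 19,365.50 × 0.0057292 / (1 − (1+0.0057292)^−180) = £172.71.
Monthly savings = £208.34 − £172.71 = £35.63.
Break-even = £200.00 / £35.63 = 5.61 → 6 months.

6 months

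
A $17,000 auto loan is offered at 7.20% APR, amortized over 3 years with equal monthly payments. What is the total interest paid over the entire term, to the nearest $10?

At 7.20% the monthly rate is 0.0060000, so the payment is 17,000 × 0.0060000 / (1 − 1.0060000^−36) = $526.47.
Total paid = 36 × $526.47 = $18,952.92; interest = $18,952.92 − $17,000 = $1,952.92.

$1,950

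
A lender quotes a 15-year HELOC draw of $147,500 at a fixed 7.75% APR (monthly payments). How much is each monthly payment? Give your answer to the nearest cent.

$1,388.38

Monthly rate = 7.75%/12 = 0.0064583; payment = 147,500 × 0.0064583 / (1 − (1+0.0064583)^−180) = $1,388.38.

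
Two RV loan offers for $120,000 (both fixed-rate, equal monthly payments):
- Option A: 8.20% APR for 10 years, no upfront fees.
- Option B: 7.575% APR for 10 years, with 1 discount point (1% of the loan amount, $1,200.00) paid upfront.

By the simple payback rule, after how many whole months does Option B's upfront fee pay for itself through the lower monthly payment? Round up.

31 months

Option A: monthly rate = 8.2%/12 = 0.0068333; payment = 120,000 × 0.0068333 / (1 − (1+0.0068333)^−120) = $1,468.64.
Option B: monthly rate = 7.575%/12 = 0.0063125; payment = 120,000 × 0.0063125 / (1 − (1+0.0063125)^−120) = $1,429.12.
Monthly savings = $1,468.64 − $1,429.12 = $39.52.
Break-even = $1,200.00 / $39.52 = 30.36 → 31 months.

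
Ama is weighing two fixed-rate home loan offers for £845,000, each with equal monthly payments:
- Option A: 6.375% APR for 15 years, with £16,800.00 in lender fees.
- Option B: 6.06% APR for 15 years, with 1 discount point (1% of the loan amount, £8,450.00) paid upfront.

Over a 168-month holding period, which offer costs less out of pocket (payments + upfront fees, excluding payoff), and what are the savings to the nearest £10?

Option B by £32,690

Option A: at 6.375% the monthly rate is 0.0053125, so the payment is 845,000 × 0.0053125 / (1 − 1.0053125^−180) = £7,302.92.
Option B: at 6.06% the monthly rate is 0.0050500, so the payment is 845,000 × 0.0050500 / (1 − 1.0050500^−180) = £7,158.01.
Over 168 months: Option A costs 168 × £7,302.92 + £16,800.00 = £1,243,690.56; Option B costs 168 × £7,158.01 + £8,450.00 = £1,210,995.68.
Option B is cheaper by £1,243,690.56 − £1,210,995.68 = £32,694.88.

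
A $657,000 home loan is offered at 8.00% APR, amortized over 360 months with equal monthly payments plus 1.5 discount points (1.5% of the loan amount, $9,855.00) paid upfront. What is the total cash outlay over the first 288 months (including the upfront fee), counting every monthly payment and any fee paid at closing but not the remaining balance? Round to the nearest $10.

Monthly rate = 8%/12 = 0.0066667; payment = 657,000 × 0.0066667 / (1 − (1+0.0066667)^−360) = $4,820.83.
Total outlay = 288 × $4,820.83 + $9,855.00 = $1,398,254.04.

$1,398,250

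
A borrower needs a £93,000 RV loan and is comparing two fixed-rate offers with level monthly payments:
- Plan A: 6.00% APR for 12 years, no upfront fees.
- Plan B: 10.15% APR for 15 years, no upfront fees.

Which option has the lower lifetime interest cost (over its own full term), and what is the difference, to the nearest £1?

Plan A by £50,742

Plan A: monthly rate = 6%/12 = 0.0050000; payment = 93,000 × 0.0050000 / (1 − (1+0.0050000)^−144) = £907.54.
Total interest on Plan A = 144 × £907.54 − £93,000 = £37,685.76.
Plan B: at 10.15% the monthly rate is 0.0084583, so the payment is 93,000 × 0.0084583 / (1 − 1.0084583^−180) = £1,007.93.
Total interest on Plan B = 180 × £1,007.93 − £93,000 = £88,427.40.
Plan A is lower by £50,741.64.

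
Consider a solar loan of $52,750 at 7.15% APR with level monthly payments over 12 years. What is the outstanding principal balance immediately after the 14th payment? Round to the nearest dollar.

With monthly rate i = 7.15%/12 = 0.0059583, the balance after k of n payments is P · [(1+i)^n − (1+i)^k] / [(1+i)^n − 1].
(1+0.0059583)^144 = 2.35244211 and (1+0.0059583)^14 = 1.08672560, so the balance is 52,750 × (2.35244211 − 1.08672560) / (2.35244211 − 1) = $49,367.40.

$49,367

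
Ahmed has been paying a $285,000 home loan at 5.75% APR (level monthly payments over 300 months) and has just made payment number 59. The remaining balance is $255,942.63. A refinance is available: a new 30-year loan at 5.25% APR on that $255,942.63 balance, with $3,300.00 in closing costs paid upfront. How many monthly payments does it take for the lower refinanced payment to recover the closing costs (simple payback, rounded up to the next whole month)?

9 months

Current payment = 285,000 × 5.75%/12 / (1 − (1+0.0047917)^−300) = $1,792.95.
Refinanced payment = 255,942.63 × 0.0043750 / (1 − (1+0.0043750)^−360) = $1,413.32.
Monthly savings = $1,792.95 − $1,413.32 = $379.63.
Break-even = $3,300.00 / $379.63 = 8.69 → 9 months.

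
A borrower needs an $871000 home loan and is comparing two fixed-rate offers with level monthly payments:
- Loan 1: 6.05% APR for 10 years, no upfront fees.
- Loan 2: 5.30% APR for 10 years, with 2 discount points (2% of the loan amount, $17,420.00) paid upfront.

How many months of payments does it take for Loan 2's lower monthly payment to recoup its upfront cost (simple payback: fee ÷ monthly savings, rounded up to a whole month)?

54 months

Loan 1: monthly rate = 6.05%/12 = 0.0050417; payment = 871,000 × 0.0050417 / (1 − (1+0.0050417)^−120) = $9,691.77.
Loan 2: monthly rate = 5.3%/12 = 0.0044167; payment = 871,000 × 0.0044167 / (1 − (1+0.0044167)^−120) = $9,366.56.
Monthly savings = $9,691.77 − $9,366.56 = $325.21.
Break-even = $17,420.00 / $325.21 = 53.57 → 54 months.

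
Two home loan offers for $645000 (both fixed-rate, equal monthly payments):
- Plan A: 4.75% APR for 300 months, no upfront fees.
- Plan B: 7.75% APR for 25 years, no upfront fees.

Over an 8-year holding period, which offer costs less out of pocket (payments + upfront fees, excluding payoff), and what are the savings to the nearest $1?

Plan A by $114,683

Plan A: monthly rate = 4.75%/12 = 0.0039583; payment = 645,000 × 0.0039583 / (1 − (1+0.0039583)^−300) = $3,677.26.
Plan B: at 7.75% the monthly rate is 0.0064583, so the payment is 645,000 × 0.0064583 / (1 − 1.0064583^−300) = $4,871.87.
Over 96 months: Plan A costs 96 × $3,677.26 = $353,016.96; Plan B costs 96 × $4,871.87 = $467,699.52.
Plan A is cheaper by $467,699.52 − $353,016.96 = $114,682.56.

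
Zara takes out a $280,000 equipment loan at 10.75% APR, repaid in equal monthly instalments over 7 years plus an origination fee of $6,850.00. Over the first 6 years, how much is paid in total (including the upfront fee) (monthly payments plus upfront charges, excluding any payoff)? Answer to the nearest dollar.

$349,394

At 10.75% the monthly rate is 0.0089583, so the payment is 280,000 × 0.0089583 / (1 − 1.0089583^−84) = $4,757.56.
Total outlay = 72 × $4,757.56 + $6,850.00 = $349,394.32.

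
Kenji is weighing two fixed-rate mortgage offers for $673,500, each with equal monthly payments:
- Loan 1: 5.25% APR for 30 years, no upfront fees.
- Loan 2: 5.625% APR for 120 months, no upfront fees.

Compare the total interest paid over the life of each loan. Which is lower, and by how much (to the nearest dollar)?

Loan 1: at 5.25% the monthly rate is 0.0043750, so the payment is 673,500 × 0.0043750 / (1 − 1.0043750^−360) = $3,719.09.
Total interest on Loan 1 = 360 × $3,719.09 − $673,500 = $665,372.40.
Loan 2: at 5.625% the monthly rate is 0.0046875, so the payment is 673,500 × 0.0046875 / (1 − 1.0046875^−120) = $7,351.03.
Total interest on Loan 2 = 120 × $7,351.03 − $673,500 = $208,623.60.
Loan 2 is lower by $456,748.80.

Loan 2 by $456,749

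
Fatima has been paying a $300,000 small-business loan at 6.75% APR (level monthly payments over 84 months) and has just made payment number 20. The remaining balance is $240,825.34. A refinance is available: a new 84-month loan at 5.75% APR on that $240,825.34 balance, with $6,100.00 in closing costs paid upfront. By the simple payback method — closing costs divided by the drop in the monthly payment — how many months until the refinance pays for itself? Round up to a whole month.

7 months

Current payment = 300,000 × 6.75%/12 / (1 − (1+0.0056250)^−84) = $4,491.23.
Refinanced payment = 240,825.34 × 0.0047917 / (1 − (1+0.0047917)^−84) = $3,489.32.
Monthly savings = $4,491.23 − $3,489.32 = $1,001.91.
Break-even = $6,100.00 / $1,001.91 = 6.09 → 7 months.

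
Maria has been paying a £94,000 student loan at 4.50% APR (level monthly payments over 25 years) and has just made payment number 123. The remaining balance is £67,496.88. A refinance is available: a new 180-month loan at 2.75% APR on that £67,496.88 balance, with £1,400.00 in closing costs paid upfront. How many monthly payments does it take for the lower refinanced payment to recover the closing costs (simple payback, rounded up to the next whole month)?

Current payment = 94,000 × 4.5%/12 / (1 − (1+0.0037500)^−300) = £522.48.
Refinanced payment = 67,496.88 × 0.0022917 / (1 − (1+0.0022917)^−180) = £458.05.
Monthly savings = £522.48 − £458.05 = £64.43.
Break-even = £1,400.00 / £64.43 = 21.73 → 22 months.

22 months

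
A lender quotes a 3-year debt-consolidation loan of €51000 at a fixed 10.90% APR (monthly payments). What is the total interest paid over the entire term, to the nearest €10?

€9,020

Monthly rate = 10.9%/12 = 0.0090833; payment = 51,000 × 0.0090833 / (1 − (1+0.0090833)^−36) = €1,667.26.
Total paid = 36 × €1,667.26 = €60,021.36; interest = €60,021.36 − €51,000 = €9,021.36.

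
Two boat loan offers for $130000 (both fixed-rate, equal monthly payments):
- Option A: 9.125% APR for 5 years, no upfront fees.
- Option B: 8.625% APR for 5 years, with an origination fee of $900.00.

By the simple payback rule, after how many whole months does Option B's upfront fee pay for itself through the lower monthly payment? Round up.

Option A: at 9.125% the monthly rate is 0.0076042, so the payment is 130,000 × 0.0076042 / (1 − 1.0076042^−60) = $2,706.48.
Option B: monthly rate = 8.625%/12 = 0.0071875; payment = 130,000 × 0.0071875 / (1 − (1+0.0071875)^−60) = $2,674.99.
Monthly savings = $2,706.48 − $2,674.99 = $31.49.
Break-even = $900.00 / $31.49 = 28.58 → 29 months.

29 months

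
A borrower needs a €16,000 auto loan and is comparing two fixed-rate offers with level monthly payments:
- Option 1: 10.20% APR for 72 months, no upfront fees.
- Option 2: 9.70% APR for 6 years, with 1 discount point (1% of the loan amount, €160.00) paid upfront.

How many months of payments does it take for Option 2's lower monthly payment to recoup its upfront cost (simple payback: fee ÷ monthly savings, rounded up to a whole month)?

40 months

Option 1: monthly rate = 10.2%/12 = 0.0085000; payment = 16,000 × 0.0085000 / (1 − (1+0.0085000)^−72) = €298.03.
Option 2: at 9.70% the monthly rate is 0.0080833, so the payment is 16,000 × 0.0080833 / (1 − 1.0080833^−72) = €294.00.
Monthly savings = €298.03 − €294.00 = €4.03.
Break-even = €160.00 / €4.03 = 39.70 → 40 months.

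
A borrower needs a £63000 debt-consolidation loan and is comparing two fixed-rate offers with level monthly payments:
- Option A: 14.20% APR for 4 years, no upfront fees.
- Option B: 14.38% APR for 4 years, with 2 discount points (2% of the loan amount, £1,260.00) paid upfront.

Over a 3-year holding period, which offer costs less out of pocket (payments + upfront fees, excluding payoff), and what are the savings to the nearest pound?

Option A by £1,465

Option A: at 14.20% the monthly rate is 0.0118333, so the payment is 63,000 × 0.0118333 / (1 − 1.0118333^−48) = £1,727.90.
Option B: monthly rate = 14.38%/12 = 0.0119833; payment = 63,000 × 0.0119833 / (1 − (1+0.0119833)^−48) = £1,733.60.
Over 36 months: Option A costs 36 × £1,727.90 = £62,204.40; Option B costs 36 × £1,733.60 + £1,260.00 = £63,669.60.
Option A is cheaper by £63,669.60 − £62,204.40 = £1,465.20.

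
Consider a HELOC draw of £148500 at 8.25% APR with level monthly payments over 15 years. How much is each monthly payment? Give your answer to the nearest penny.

Monthly rate = 8.25%/12 = 0.0068750; payment = 148,500 × 0.0068750 / (1 − (1+0.0068750)^−180) = £1,440.66.

£1,440.66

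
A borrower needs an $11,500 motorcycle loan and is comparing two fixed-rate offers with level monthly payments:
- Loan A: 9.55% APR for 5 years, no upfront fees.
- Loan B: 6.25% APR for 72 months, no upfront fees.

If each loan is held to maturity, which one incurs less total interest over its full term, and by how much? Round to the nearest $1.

Loan A: at 9.55% the monthly rate is 0.0079583, so the payment is 11,500 × 0.0079583 / (1 − 1.0079583^−60) = $241.80.
Total interest on Loan A = 60 × $241.80 − $11,500 = $3,008.00.
Loan B: monthly rate = 6.25%/12 = 0.0052083; payment = 11,500 × 0.0052083 / (1 − (1+0.0052083)^−72) = $191.95.
Total interest on Loan B = 72 × $191.95 − $11,500 = $2,320.40.
Loan B is lower by $687.60.

Loan B by $688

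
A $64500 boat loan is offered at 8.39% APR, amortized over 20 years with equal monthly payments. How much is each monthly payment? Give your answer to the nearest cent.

$555.26

At 8.39% the monthly rate is 0.0069917, so the payment is 64,500 × 0.0069917 / (1 − 1.0069917^−240) = $555.26.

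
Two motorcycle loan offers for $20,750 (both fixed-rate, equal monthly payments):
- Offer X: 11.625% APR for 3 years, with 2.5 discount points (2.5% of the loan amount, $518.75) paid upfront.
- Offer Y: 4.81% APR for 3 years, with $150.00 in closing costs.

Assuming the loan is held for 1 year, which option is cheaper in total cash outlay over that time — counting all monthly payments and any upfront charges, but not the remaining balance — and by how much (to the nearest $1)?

Offer Y by $1,153

Offer X: at 11.625% the monthly rate is 0.0096875, so the payment is 20,750 × 0.0096875 / (1 − 1.0096875^−36) = $685.49.
Offer Y: monthly rate = 4.81%/12 = 0.0040083; payment = 20,750 × 0.0040083 / (1 − (1+0.0040083)^−36) = $620.13.
Over 12 months: Offer X costs 12 × $685.49 + $518.75 = $8,744.63; Offer Y costs 12 × $620.13 + $150.00 = $7,591.56.
Offer Y is cheaper by $8,744.63 − $7,591.56 = $1,153.07.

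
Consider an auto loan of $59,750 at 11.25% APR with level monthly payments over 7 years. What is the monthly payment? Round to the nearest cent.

$1,030.94

At 11.25% the monthly rate is 0.0093750, so the payment is 59,750 × 0.0093750 / (1 − 1.0093750^−84) = $1,030.94.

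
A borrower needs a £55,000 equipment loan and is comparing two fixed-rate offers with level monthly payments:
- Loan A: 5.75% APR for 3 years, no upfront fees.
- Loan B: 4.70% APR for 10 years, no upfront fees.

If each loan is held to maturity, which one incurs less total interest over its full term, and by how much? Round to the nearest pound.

Loan A by £9,028

Loan A: monthly rate = 5.75%/12 = 0.0047917; payment = 55,000 × 0.0047917 / (1 − (1+0.0047917)^−36) = £1,666.98.
Total interest on Loan A = 36 × £1,666.98 − £55,000 = £5,011.28.
Loan B: at 4.70% the monthly rate is 0.0039167, so the payment is 55,000 × 0.0039167 / (1 − 1.0039167^−120) = £575.33.
Total interest on Loan B = 120 × £575.33 − £55,000 = £14,039.60.
Loan A is lower by £9,028.32.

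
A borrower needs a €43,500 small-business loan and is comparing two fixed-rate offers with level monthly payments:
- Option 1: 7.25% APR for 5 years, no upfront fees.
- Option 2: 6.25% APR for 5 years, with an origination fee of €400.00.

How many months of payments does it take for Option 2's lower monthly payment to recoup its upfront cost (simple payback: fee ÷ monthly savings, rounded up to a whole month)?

Option 1: monthly rate = 7.25%/12 = 0.0060417; payment = 43,500 × 0.0060417 / (1 − (1+0.0060417)^−60) = €866.49.
Option 2: at 6.25% the monthly rate is 0.0052083, so the payment is 43,500 × 0.0052083 / (1 − 1.0052083^−60) = €846.04.
Monthly savings = €866.49 − €846.04 = €20.45.
Break-even = €400.00 / €20.45 = 19.56 → 20 months.

20 months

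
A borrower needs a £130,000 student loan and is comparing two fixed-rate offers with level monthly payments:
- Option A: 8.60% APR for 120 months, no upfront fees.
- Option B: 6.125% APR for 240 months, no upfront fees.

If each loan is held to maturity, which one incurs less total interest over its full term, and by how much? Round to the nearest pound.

Option A by £31,529

Option A: monthly rate = 8.6%/12 = 0.0071667; payment = 130,000 × 0.0071667 / (1 − (1+0.0071667)^−120) = £1,618.78.
Total interest on Option A = 120 × £1,618.78 − £130,000 = £64,253.60.
Option B: monthly rate = 6.125%/12 = 0.0051042; payment = 130,000 × 0.0051042 / (1 − (1+0.0051042)^−240) = £940.76.
Total interest on Option B = 240 × £940.76 − £130,000 = £95,782.40.
Option A is lower by £31,528.80.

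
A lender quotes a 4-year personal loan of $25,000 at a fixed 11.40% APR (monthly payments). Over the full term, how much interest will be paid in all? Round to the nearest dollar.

$6,248

Monthly rate = 11.4%/12 = 0.0095000; payment = 25,000 × 0.0095000 / (1 − (1+0.0095000)^−48) = $651.01.
Total paid = 48 × $651.01 = $31,248.48; interest = $31,248.48 − $25,000 = $6,248.48.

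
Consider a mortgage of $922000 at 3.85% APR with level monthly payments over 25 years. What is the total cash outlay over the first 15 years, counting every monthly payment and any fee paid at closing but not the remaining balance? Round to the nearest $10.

$862,310

At 3.85% the monthly rate is 0.0032083, so the payment is 922,000 × 0.0032083 / (1 − 1.0032083^−300) = $4,790.62.
Total outlay = 180 × $4,790.62 = $862,311.60.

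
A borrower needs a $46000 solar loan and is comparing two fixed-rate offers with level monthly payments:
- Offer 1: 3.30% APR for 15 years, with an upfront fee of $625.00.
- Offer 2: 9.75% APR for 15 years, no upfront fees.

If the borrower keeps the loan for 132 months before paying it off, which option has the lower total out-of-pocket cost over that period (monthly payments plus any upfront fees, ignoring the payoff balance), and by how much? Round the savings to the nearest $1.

Offer 1: at 3.30% the monthly rate is 0.0027500, so the payment is 46,000 × 0.0027500 / (1 − 1.0027500^−180) = $324.35.
Offer 2: monthly rate = 9.75%/12 = 0.0081250; payment = 46,000 × 0.0081250 / (1 − (1+0.0081250)^−180) = $487.31.
Over 132 months: Offer 1 costs 132 × $324.35 + $625.00 = $43,439.20; Offer 2 costs 132 × $487.31 = $64,324.92.
Offer 1 is cheaper by $64,324.92 − $43,439.20 = $20,885.72.

Offer 1 by $20,886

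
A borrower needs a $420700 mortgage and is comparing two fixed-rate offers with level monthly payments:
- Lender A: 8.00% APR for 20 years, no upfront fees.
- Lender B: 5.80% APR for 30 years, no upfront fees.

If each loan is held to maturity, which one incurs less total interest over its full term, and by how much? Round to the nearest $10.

Lender A: at 8.00% the monthly rate is 0.0066667, so the payment is 420,700 × 0.0066667 / (1 − 1.0066667^−240) = $3,518.90.
Total interest on Lender A = 240 × $3,518.90 − $420,700 = $423,836.00.
Lender B: at 5.80% the monthly rate is 0.0048333, so the payment is 420,700 × 0.0048333 / (1 − 1.0048333^−360) = $2,468.47.
Total interest on Lender B = 360 × $2,468.47 − $420,700 = $467,949.20.
Lender A is lower by $44,113.20.

Lender A by $44,110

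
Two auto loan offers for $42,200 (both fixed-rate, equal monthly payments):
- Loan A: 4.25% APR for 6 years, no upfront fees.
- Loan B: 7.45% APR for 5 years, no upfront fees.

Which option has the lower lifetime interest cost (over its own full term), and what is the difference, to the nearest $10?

Loan A by $2,790

Loan A: monthly rate = 4.25%/12 = 0.0035417; payment = 42,200 × 0.0035417 / (1 − (1+0.0035417)^−72) = $665.04.
Total interest on Loan A = 72 × $665.04 − $42,200 = $5,682.88.
Loan B: at 7.45% the monthly rate is 0.0062083, so the payment is 42,200 × 0.0062083 / (1 − 1.0062083^−60) = $844.60.
Total interest on Loan B = 60 × $844.60 − $42,200 = $8,476.00.
Loan A is lower by $2,793.12.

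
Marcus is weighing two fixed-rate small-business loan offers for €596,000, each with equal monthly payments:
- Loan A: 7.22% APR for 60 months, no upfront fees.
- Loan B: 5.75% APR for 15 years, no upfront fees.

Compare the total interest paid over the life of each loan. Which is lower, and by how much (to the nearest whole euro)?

Loan A by €179,055

Loan A: at 7.22% the monthly rate is 0.0060167, so the payment is 596,000 × 0.0060167 / (1 − 1.0060167^−60) = €11,863.47.
Total interest on Loan A = 60 × €11,863.47 − €596,000 = €115,808.20.
Loan B: monthly rate = 5.75%/12 = 0.0047917; payment = 596,000 × 0.0047917 / (1 − (1+0.0047917)^−180) = €4,949.24.
Total interest on Loan B = 180 × €4,949.24 − €596,000 = €294,863.20.
Loan A is lower by €179,055.00.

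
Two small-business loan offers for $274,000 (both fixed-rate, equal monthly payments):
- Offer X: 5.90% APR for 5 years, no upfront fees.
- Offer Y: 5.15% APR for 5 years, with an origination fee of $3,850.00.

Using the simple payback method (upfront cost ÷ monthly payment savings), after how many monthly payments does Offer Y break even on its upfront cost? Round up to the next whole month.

Offer X: at 5.90% the monthly rate is 0.0049167, so the payment is 274,000 × 0.0049167 / (1 − 1.0049167^−60) = $5,284.46.
Offer Y: monthly rate = 5.15%/12 = 0.0042917; payment = 274,000 × 0.0042917 / (1 − (1+0.0042917)^−60) = $5,189.57.
Monthly savings = $5,284.46 − $5,189.57 = $94.89.
Break-even = $3,850.00 / $94.89 = 40.57 → 41 months.

41 months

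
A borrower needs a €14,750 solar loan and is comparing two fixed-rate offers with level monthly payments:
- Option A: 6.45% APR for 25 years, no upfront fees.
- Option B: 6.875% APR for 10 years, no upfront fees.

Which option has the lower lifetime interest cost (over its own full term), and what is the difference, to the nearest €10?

Option B by €9,300

Option A: monthly rate = 6.45%/12 = 0.0053750; payment = 14,750 × 0.0053750 / (1 − (1+0.0053750)^−300) = €99.13.
Total interest on Option A = 300 × €99.13 − €14,750 = €14,989.00.
Option B: monthly rate = 6.875%/12 = 0.0057292; payment = 14,750 × 0.0057292 / (1 − (1+0.0057292)^−120) = €170.31.
Total interest on Option B = 120 × €170.31 − €14,750 = €5,687.20.
Option B is lower by €9,301.80.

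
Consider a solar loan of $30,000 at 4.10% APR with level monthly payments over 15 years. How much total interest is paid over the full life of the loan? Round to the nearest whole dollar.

Monthly rate = 4.1%/12 = 0.0034167; payment = 30,000 × 0.0034167 / (1 − (1+0.0034167)^−180) = $223.41.
Total paid = 180 × $223.41 = $40,213.80; interest = $40,213.80 − $30,000 = $10,213.80.

$10,214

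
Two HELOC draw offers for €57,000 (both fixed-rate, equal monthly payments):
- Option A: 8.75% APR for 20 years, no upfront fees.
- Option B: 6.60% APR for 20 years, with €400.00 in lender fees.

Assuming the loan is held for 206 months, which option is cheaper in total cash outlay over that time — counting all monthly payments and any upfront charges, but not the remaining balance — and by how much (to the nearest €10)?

Option B by €15,130

Option A: monthly rate = 8.75%/12 = 0.0072917; payment = 57,000 × 0.0072917 / (1 − (1+0.0072917)^−240) = €503.72.
Option B: monthly rate = 6.6%/12 = 0.0055000; payment = 57,000 × 0.0055000 / (1 − (1+0.0055000)^−240) = €428.34.
Over 206 months: Option A costs 206 × €503.72 = €103,766.32; Option B costs 206 × €428.34 + €400.00 = €88,638.04.
Option B is cheaper by €103,766.32 − €88,638.04 = €15,128.28.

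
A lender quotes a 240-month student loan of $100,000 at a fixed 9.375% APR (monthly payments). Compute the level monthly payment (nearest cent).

$923.98

Monthly rate = 9.375%/12 = 0.0078125; payment = 100,000 × 0.0078125 / (1 − (1+0.0078125)^−240) = $923.98.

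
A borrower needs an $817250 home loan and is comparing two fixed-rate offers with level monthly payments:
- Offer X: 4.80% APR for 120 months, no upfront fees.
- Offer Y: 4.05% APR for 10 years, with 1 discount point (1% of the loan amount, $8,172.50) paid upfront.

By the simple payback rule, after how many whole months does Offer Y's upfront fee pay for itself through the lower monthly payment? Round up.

Offer X: at 4.80% the monthly rate is 0.0040000, so the payment is 817,250 × 0.0040000 / (1 − 1.0040000^−120) = $8,588.53.
Offer Y: at 4.05% the monthly rate is 0.0033750, so the payment is 817,250 × 0.0033750 / (1 − 1.0033750^−120) = $8,293.69.
Monthly savings = $8,588.53 − $8,293.69 = $294.84.
Break-even = $8,172.50 / $294.84 = 27.72 → 28 months.

28 months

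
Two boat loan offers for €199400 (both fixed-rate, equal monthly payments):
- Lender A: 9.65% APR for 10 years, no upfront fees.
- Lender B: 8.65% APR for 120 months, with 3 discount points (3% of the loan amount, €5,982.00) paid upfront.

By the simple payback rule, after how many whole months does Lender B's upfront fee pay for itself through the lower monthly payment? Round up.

56 months

Lender A: at 9.65% the monthly rate is 0.0080417, so the payment is 199,400 × 0.0080417 / (1 − 1.0080417^−120) = €2,596.59.
Lender B: monthly rate = 8.65%/12 = 0.0072083; payment = 199,400 × 0.0072083 / (1 − (1+0.0072083)^−120) = €2,488.30.
Monthly savings = €2,596.59 − €2,488.30 = €108.29.
Break-even = €5,982.00 / €108.29 = 55.24 → 56 months.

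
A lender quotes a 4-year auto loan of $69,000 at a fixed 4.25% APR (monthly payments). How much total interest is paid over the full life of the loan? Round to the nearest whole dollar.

$6,153

Monthly rate = 4.25%/12 = 0.0035417; payment = 69,000 × 0.0035417 / (1 − (1+0.0035417)^−48) = $1,565.69.
Total paid = 48 × $1,565.69 = $75,153.12; interest = $75,153.12 − $69,000 = $6,153.12.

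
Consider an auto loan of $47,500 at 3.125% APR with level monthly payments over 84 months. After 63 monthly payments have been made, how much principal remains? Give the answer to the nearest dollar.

$12,865

With monthly rate i = 3.125%/12 = 0.0026042, the balance after k of n payments is P · [(1+i)^n − (1+i)^k] / [(1+i)^n − 1].
(1+0.0026042)^84 = 1.24416629 and (1+0.0026042)^63 = 1.17803671, so the balance is 47,500 × (1.24416629 − 1.17803671) / (1.24416629 − 1) = $12,864.82.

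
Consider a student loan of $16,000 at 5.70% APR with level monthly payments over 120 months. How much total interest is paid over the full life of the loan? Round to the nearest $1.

At 5.70% the monthly rate is 0.0047500, so the payment is 16,000 × 0.0047500 / (1 − 1.0047500^−120) = $175.23.
Total paid = 120 × $175.23 = $21,027.60; interest = $21,027.60 − $16,000 = $5,027.60.

$5,028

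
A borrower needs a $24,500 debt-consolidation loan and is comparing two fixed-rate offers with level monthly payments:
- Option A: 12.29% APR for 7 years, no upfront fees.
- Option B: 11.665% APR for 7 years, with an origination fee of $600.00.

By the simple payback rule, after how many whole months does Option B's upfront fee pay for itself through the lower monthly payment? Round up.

Option A: at 12.29% the monthly rate is 0.0102417, so the payment is 24,500 × 0.0102417 / (1 − 1.0102417^−84) = $436.30.
Option B: at 11.665% the monthly rate is 0.0097208, so the payment is 24,500 × 0.0097208 / (1 − 1.0097208^−84) = $428.12.
Monthly savings = $436.30 − $428.12 = $8.18.
Break-even = $600.00 / $8.18 = 73.35 → 74 months.

74 months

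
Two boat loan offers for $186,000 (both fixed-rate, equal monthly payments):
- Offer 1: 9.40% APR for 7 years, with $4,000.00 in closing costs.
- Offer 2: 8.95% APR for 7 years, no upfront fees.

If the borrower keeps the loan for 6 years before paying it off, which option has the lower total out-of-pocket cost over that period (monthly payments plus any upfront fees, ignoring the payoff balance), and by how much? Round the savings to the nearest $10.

Offer 2 by $7,070

Offer 1: monthly rate = 9.4%/12 = 0.0078333; payment = 186,000 × 0.0078333 / (1 − (1+0.0078333)^−84) = $3,030.46.
Offer 2: at 8.95% the monthly rate is 0.0074583, so the payment is 186,000 × 0.0074583 / (1 − 1.0074583^−84) = $2,987.85.
Over 72 months: Offer 1 costs 72 × $3,030.46 + $4,000.00 = $222,193.12; Offer 2 costs 72 × $2,987.85 = $215,125.20.
Offer 2 is cheaper by $222,193.12 − $215,125.20 = $7,067.92.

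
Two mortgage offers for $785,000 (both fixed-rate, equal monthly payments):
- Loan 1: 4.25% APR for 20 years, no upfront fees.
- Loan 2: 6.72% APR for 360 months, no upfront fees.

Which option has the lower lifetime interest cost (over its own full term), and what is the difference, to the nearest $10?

Loan 1: at 4.25% the monthly rate is 0.0035417, so the payment is 785,000 × 0.0035417 / (1 − 1.0035417^−240) = $4,860.99.
Total interest on Loan 1 = 240 × $4,860.99 − $785,000 = $381,637.60.
Loan 2: at 6.72% the monthly rate is 0.0056000, so the payment is 785,000 × 0.0056000 / (1 − 1.0056000^−360) = $5,075.85.
Total interest on Loan 2 = 360 × $5,075.85 − $785,000 = $1,042,306.00.
Loan 1 is lower by $660,668.40.

Loan 1 by $660,670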